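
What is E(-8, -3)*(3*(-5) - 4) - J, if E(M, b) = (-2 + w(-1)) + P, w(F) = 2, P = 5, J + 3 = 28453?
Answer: -28545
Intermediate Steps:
J = 28450 (J = -3 + 28453 = 28450)
E(M, b) = 5 (E(M, b) = (-2 + 2) + 5 = 0 + 5 = 5)
E(-8, -3)*(3*(-5) - 4) - J = 5*(3*(-5) - 4) - 1*28450 = 5*(-15 - 4) - 28450 = 5*(-19) - 28450 = -95 - 28450 = -28545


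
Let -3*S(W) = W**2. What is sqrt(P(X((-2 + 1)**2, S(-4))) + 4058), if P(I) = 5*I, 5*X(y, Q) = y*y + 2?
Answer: sqrt(4061) ≈ 63.726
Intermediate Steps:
S(W) = -W**2/3
X(y, Q) = 2/5 + y**2/5 (X(y, Q) = (y*y + 2)/5 = (y**2 + 2)/5 = (2 + y**2)/5 = 2/5 + y**2/5)
sqrt(P(X((-2 + 1)**2, S(-4))) + 4058) = sqrt(5*(2/5 + ((-2 + 1)**2)**2/5) + 4058) = sqrt(5*(2/5 + ((-1)**2)**2/5) + 4058) = sqrt(5*(2/5 + (1/5)*1**2) + 4058) = sqrt(5*(2/5 + (1/5)*1) + 4058) = sqrt(5*(2/5 + 1/5) + 4058) = sqrt(5*(3/5) + 4058) = sqrt(3 + 4058) = sqrt(4061)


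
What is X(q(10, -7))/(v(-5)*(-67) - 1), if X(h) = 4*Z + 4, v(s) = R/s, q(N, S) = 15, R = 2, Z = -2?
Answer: -20/129 ≈ -0.15504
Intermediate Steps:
v(s) = 2/s
X(h) = -4 (X(h) = 4*(-2) + 4 = -8 + 4 = -4)
X(q(10, -7))/(v(-5)*(-67) - 1) = -4/((2/(-5))*(-67) - 1) = -4/((2*(-⅕))*(-67) - 1) = -4/(-⅖*(-67) - 1) = -4/(134/5 - 1) = -4/129/5 = -4*5/129 = -20/129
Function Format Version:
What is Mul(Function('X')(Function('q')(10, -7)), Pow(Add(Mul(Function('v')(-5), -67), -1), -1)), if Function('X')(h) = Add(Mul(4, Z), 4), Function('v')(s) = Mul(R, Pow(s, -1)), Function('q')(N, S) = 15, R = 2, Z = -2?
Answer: Rational(-20, 129) ≈ -0.15504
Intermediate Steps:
Function('v')(s) = Mul(2, Pow(s, -1))
Function('X')(h) = -4 (Function('X')(h) = Add(Mul(4, -2), 4) = Add(-8, 4) = -4)
Mul(Function('X')(Function('q')(10, -7)), Pow(Add(Mul(Function('v')(-5), -67), -1), -1)) = Mul(-4, Pow(Add(Mul(Mul(2, Pow(-5, -1)), -67), -1), -1)) = Mul(-4, Pow(Add(Mul(Mul(2, Rational(-1, 5)), -67), -1), -1)) = Mul(-4, Pow(Add(Mul(Rational(-2, 5), -67), -1), -1)) = Mul(-4, Pow(Add(Rational(134, 5), -1), -1)) = Mul(-4, Pow(Rational(129, 5), -1)) = Mul(-4, Rational(5, 129)) = Rational(-20, 129)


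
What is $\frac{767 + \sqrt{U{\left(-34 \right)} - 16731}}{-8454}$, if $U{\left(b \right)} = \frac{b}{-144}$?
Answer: $- \frac{767}{8454} - \frac{i \sqrt{2409230}}{101448} \approx -0.090726 - 0.0153 i$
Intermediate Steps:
$U{\left(b \right)} = - \frac{b}{144}$ ($U{\left(b \right)} = b \left(- \frac{1}{144}\right) = - \frac{b}{144}$)
$\frac{767 + \sqrt{U{\left(-34 \right)} - 16731}}{-8454} = \frac{767 + \sqrt{\left(- \frac{1}{144}\right) \left(-34\right) - 16731}}{-8454} = \left(767 + \sqrt{\frac{17}{72} - 16731}\right) \left(- \frac{1}{8454}\right) = \left(767 + \sqrt{- \frac{1204615}{72}}\right) \left(- \frac{1}{8454}\right) = \left(767 + \frac{i \sqrt{2409230}}{12}\right) \left(- \frac{1}{8454}\right) = - \frac{767}{8454} - \frac{i \sqrt{2409230}}{101448}$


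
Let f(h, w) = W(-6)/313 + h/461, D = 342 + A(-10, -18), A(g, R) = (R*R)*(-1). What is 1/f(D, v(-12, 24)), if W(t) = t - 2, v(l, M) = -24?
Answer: 144293/1946 ≈ 74.149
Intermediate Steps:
A(g, R) = -R**2 (A(g, R) = R**2*(-1) = -R**2)
W(t) = -2 + t
D = 18 (D = 342 - 1*(-18)**2 = 342 - 1*324 = 342 - 324 = 18)
f(h, w) = -8/313 + h/461 (f(h, w) = (-2 - 6)/313 + h/461 = -8*1/313 + h*(1/461) = -8/313 + h/461)
1/f(D, v(-12, 24)) = 1/(-8/313 + (1/461)*18) = 1/(-8/313 + 18/461) = 1/(1946/144293) = 144293/1946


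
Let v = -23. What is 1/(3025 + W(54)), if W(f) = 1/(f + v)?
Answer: 31/93776 ≈ 0.00033057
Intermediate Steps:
W(f) = 1/(-23 + f) (W(f) = 1/(f - 23) = 1/(-23 + f))
1/(3025 + W(54)) = 1/(3025 + 1/(-23 + 54)) = 1/(3025 + 1/31) = 1/(93776/31) = 31/93776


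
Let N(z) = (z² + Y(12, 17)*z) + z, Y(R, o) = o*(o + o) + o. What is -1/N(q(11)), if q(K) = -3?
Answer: 1/1779 ≈ 0.00056211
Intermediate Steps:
Y(R, o) = o + 2*o² (Y(R, o) = o*(2*o) + o = 2*o² + o = o + 2*o²)
N(z) = z² + 596*z (N(z) = (z² + (17*(1 + 2*17))*z) + z = (z² + (17*(1 + 34))*z) + z = (z² + (17*35)*z) + z = (z² + 595*z) + z = z² + 596*z)
-1/N(q(11)) = -1/((-3*(596 - 3))) = -1/((-3*593)) = -1/(-1779) = -1*(-1/1779) = 1/1779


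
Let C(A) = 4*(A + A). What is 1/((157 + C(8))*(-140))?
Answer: -1/30940 ≈ -3.2321e-5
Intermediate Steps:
C(A) = 8*A (C(A) = 4*(2*A) = 8*A)
1/((157 + C(8))*(-140)) = 1/((157 + 8*8)*(-140)) = 1/((157 + 64)*(-140)) = 1/(221*(-140)) = 1/(-30940) = -1/30940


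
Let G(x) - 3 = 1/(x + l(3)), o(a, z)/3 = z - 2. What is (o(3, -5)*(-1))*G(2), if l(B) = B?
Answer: 336/5 ≈ 67.200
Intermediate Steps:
o(a, z) = -6 + 3*z (o(a, z) = 3*(z - 2) = 3*(-2 + z) = -6 + 3*z)
G(x) = 3 + 1/(3 + x) (G(x) = 3 + 1/(x + 3) = 3 + 1/(3 + x))
(o(3, -5)*(-1))*G(2) = ((-6 + 3*(-5))*(-1))*((10 + 3*2)/(3 + 2)) = ((-6 - 15)*(-1))*((10 + 6)/5) = (-21*(-1))*((⅕)*16) = 21*(16/5) = 336/5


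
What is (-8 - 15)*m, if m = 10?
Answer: -230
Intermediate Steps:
(-8 - 15)*m = (-8 - 15)*10 = -23*10 = -230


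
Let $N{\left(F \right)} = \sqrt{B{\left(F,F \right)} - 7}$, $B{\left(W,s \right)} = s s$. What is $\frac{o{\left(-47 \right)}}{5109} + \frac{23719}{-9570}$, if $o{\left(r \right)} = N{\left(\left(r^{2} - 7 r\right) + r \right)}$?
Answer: $- \frac{23719}{9570} + \frac{\sqrt{6205074}}{5109} \approx -1.9909$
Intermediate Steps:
$B{\left(W,s \right)} = s^{2}$
$N{\left(F \right)} = \sqrt{-7 + F^{2}}$ ($N{\left(F \right)} = \sqrt{F^{2} - 7} = \sqrt{-7 + F^{2}}$)
$o{\left(r \right)} = \sqrt{-7 + \left(r^{2} - 6 r\right)^{2}}$ ($o{\left(r \right)} = \sqrt{-7 + \left(\left(r^{2} - 7 r\right) + r\right)^{2}} = \sqrt{-7 + \left(r^{2} - 6 r\right)^{2}}$)
$\frac{o{\left(-47 \right)}}{5109} + \frac{23719}{-9570} = \frac{\sqrt{-7 + \left(-47\right)^{2} \left(-6 - 47\right)^{2}}}{5109} + \frac{23719}{-9570} = \sqrt{-7 + 2209 \left(-53\right)^{2}} \cdot \frac{1}{5109} + 23719 \left(- \frac{1}{9570}\right) = \sqrt{-7 + 2209 \cdot 2809} \cdot \frac{1}{5109} - \frac{23719}{9570} = \sqrt{-7 + 6205081} \cdot \frac{1}{5109} - \frac{23719}{9570} = \sqrt{6205074} \cdot \frac{1}{5109} - \frac{23719}{9570} = \frac{\sqrt{6205074}}{5109} - \frac{23719}{9570} = - \frac{23719}{9570} + \frac{\sqrt{6205074}}{5109}$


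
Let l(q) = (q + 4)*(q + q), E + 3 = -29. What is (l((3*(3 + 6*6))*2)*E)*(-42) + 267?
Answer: 149700363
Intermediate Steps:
E = -32 (E = -3 - 29 = -32)
l(q) = 2*q*(4 + q) (l(q) = (4 + q)*(2*q) = 2*q*(4 + q))
(l((3*(3 + 6*6))*2)*E)*(-42) + 267 = ((2*((3*(3 + 6*6))*2)*(4 + (3*(3 + 6*6))*2))*(-32))*(-42) + 267 = ((2*((3*(3 + 36))*2)*(4 + (3*(3 + 36))*2))*(-32))*(-42) + 267 = ((2*((3*39)*2)*(4 + (3*39)*2))*(-32))*(-42) + 267 = ((2*(117*2)*(4 + 117*2))*(-32))*(-42) + 267 = ((2*234*(4 + 234))*(-32))*(-42) + 267 = ((2*234*238)*(-32))*(-42) + 267 = (111384*(-32))*(-42) + 267 = -3564288*(-42) + 267 = 149700096 + 267 = 149700363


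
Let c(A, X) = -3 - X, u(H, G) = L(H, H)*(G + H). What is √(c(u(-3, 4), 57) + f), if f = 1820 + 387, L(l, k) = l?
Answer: √2147 ≈ 46.336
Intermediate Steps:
f = 2207
u(H, G) = H*(G + H)
√(c(u(-3, 4), 57) + f) = √((-3 - 1*57) + 2207) = √((-3 - 57) + 2207) = √(-60 + 2207) = √2147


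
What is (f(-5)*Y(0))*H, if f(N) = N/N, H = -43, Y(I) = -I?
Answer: 0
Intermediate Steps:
f(N) = 1
(f(-5)*Y(0))*H = (1*(-1*0))*(-43) = (1*0)*(-43) = 0*(-43) = 0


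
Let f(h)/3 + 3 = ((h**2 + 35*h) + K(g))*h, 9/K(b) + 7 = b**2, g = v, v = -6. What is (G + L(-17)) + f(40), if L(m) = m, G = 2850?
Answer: 10522976/29 ≈ 3.6286e+5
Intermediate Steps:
g = -6
K(b) = 9/(-7 + b**2)
f(h) = -9 + 3*h*(9/29 + h**2 + 35*h) (f(h) = -9 + 3*(((h**2 + 35*h) + 9/(-7 + (-6)**2))*h) = -9 + 3*(((h**2 + 35*h) + 9/(-7 + 36))*h) = -9 + 3*(((h**2 + 35*h) + 9/29)*h) = -9 + 3*((9/29 + h**2 + 35*h)*h) = -9 + 3*(h*(9/29 + h**2 + 35*h)) = -9 + 3*h*(9/29 + h**2 + 35*h))
(G + L(-17)) + f(40) = (2850 - 17) + (-9 + 3*40**3 + 105*40**2 + (27/29)*40) = 2833 + (-9 + 3*64000 + 105*1600 + 1080/29) = 2833 + (-9 + 192000 + 168000 + 1080/29) = 2833 + 10440819/29 = 10522976/29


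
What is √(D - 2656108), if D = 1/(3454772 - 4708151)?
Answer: I*√4172636548818854607/1253379 ≈ 1629.8*I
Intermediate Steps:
D = -1/1253379 (D = 1/(-1253379) = -1/1253379 ≈ -7.9784e-7)
√(D - 2656108) = √(-1/1253379 - 2656108) = √(-3329109988933/1253379) = I*√4172636548818854607/1253379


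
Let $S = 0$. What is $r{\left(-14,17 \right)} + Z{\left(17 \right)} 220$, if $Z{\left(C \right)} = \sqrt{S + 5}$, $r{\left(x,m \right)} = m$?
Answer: $17 + 220 \sqrt{5} \approx 508.94$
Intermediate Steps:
$Z{\left(C \right)} = \sqrt{5}$ ($Z{\left(C \right)} = \sqrt{0 + 5} = \sqrt{5}$)
$r{\left(-14,17 \right)} + Z{\left(17 \right)} 220 = 17 + \sqrt{5} \cdot 220 = 17 + 220 \sqrt{5}$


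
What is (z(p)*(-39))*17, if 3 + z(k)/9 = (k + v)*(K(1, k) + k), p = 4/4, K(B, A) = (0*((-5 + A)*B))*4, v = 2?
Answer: 0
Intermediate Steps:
K(B, A) = 0 (K(B, A) = (0*(B*(-5 + A)))*4 = 0*4 = 0)
p = 1 (p = 4*(1/4) = 1)
z(k) = -27 + 9*k*(2 + k) (z(k) = -27 + 9*((k + 2)*(0 + k)) = -27 + 9*((2 + k)*k) = -27 + 9*(k*(2 + k)) = -27 + 9*k*(2 + k))
(z(p)*(-39))*17 = ((-27 + 9*1**2 + 18*1)*(-39))*17 = ((-27 + 9*1 + 18)*(-39))*17 = ((-27 + 9 + 18)*(-39))*17 = (0*(-39))*17 = 0*17 = 0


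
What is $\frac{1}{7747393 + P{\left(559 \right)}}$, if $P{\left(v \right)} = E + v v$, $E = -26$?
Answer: $\frac{1}{8059848} \approx 1.2407 \cdot 10^{-7}$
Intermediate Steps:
$P{\left(v \right)} = -26 + v^{2}$ ($P{\left(v \right)} = -26 + v v = -26 + v^{2}$)
$\frac{1}{7747393 + P{\left(559 \right)}} = \frac{1}{7747393 - \left(26 - 559^{2}\right)} = \frac{1}{7747393 + \left(-26 + 312481\right)} = \frac{1}{7747393 + 312455} = \frac{1}{8059848}$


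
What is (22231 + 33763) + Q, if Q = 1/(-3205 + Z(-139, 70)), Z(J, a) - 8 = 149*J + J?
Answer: 1346487717/24047 ≈ 55994.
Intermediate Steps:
Z(J, a) = 8 + 150*J (Z(J, a) = 8 + (149*J + J) = 8 + 150*J)
Q = -1/24047 (Q = 1/(-3205 + (8 + 150*(-139))) = 1/(-3205 + (8 - 20850)) = 1/(-3205 - 20842) = 1/(-24047) = -1/24047 ≈ -4.1585e-5)
(22231 + 33763) + Q = (22231 + 33763) - 1/24047 = 55994 - 1/24047 = 1346487717/24047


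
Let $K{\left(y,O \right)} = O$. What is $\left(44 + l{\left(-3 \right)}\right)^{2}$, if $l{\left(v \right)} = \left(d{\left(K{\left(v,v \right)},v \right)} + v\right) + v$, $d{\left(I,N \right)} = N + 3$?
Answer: $1444$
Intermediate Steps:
$d{\left(I,N \right)} = 3 + N$
$l{\left(v \right)} = 3 + 3 v$ ($l{\left(v \right)} = \left(\left(3 + v\right) + v\right) + v = \left(3 + 2 v\right) + v = 3 + 3 v$)
$\left(44 + l{\left(-3 \right)}\right)^{2} = \left(44 + \left(3 + 3 \left(-3\right)\right)\right)^{2} = \left(44 + \left(3 - 9\right)\right)^{2} = \left(44 - 6\right)^{2} = 38^{2} = 1444$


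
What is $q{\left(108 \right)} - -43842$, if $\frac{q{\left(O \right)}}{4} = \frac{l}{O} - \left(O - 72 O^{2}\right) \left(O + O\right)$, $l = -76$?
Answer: $\frac{19589705258}{27} \approx 7.2554 \cdot 10^{8}$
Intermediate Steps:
$q{\left(O \right)} = - \frac{304}{O} - 8 O \left(O - 72 O^{2}\right)$ ($q{\left(O \right)} = 4 \left(- \frac{76}{O} - \left(O - 72 O^{2}\right) \left(O + O\right)\right) = 4 \left(- \frac{76}{O} - \left(O - 72 O^{2}\right) 2 O\right) = 4 \left(- \frac{76}{O} - 2 O \left(O - 72 O^{2}\right)\right) = - \frac{304}{O} - 8 O \left(O - 72 O^{2}\right)$)
$q{\left(108 \right)} - -43842 = \frac{8 \left(-38 + 108^{3} \left(-1 + 72 \cdot 108\right)\right)}{108} - -43842 = 8 \cdot \frac{1}{108} \left(-38 + 1259712 \left(-1 + 7776\right)\right) + 43842 = 8 \cdot \frac{1}{108} \left(-38 + 1259712 \cdot 7775\right) + 43842 = 8 \cdot \frac{1}{108} \left(-38 + 9794260800\right) + 43842 = 8 \cdot \frac{1}{108} \cdot 9794260762 + 43842 = \frac{19588521524}{27} + 43842 = \frac{19589705258}{27}$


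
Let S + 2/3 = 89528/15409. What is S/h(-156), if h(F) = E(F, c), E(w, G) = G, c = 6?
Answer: 6257/7299 ≈ 0.85724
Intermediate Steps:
S = 12514/2433 (S = -⅔ + 89528/15409 = -⅔ + 89528*(1/15409) = -⅔ + 4712/811 = 12514/2433 ≈ 5.1434)
h(F) = 6
S/h(-156) = (12514/2433)/6 = (12514/2433)*(⅙) = 6257/7299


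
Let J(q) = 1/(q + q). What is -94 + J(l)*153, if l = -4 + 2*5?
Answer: -325/4 ≈ -81.250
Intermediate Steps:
l = 6 (l = -4 + 10 = 6)
J(q) = 1/(2*q)
-94 + J(l)*153 = -94 + ((1/2)/6)*153 = -94 + ((1/2)*(1/6))*153 = -94 + (1/12)*153 = -94 + 51/4 = -325/4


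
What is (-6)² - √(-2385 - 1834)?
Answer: 36 - I*√4219 ≈ 36.0 - 64.954*I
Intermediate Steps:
(-6)² - √(-2385 - 1834) = 36 - √(-4219) = 36 - I*√4219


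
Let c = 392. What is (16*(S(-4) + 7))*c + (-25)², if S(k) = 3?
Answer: 63345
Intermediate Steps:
(16*(S(-4) + 7))*c + (-25)² = (16*(3 + 7))*392 + (-25)² = (16*10)*392 + 625 = 160*392 + 625 = 62720 + 625 = 63345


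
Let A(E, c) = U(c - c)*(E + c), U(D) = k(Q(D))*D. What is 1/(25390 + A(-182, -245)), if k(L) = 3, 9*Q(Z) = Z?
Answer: 1/25390 ≈ 3.9386e-5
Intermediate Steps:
Q(Z) = Z/9
U(D) = 3*D
A(E, c) = 0 (A(E, c) = (3*(c - c))*(E + c) = (3*0)*(E + c) = 0*(E + c) = 0)
1/(25390 + A(-182, -245)) = 1/(25390 + 0) = 1/25390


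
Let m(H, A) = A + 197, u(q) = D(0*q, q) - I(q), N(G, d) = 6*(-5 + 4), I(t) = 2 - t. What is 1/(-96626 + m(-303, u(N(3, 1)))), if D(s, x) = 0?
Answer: -1/96437 ≈ -1.0369e-5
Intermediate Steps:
N(G, d) = -6 (N(G, d) = 6*(-1) = -6)
u(q) = -2 + q (u(q) = 0 - (2 - q) = 0 + (-2 + q) = -2 + q)
m(H, A) = 197 + A
1/(-96626 + m(-303, u(N(3, 1)))) = 1/(-96626 + (197 + (-2 - 6))) = 1/(-96626 + (197 - 8)) = 1/(-96626 + 189) = 1/(-96437) = -1/96437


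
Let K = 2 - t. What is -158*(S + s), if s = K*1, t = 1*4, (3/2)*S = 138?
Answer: -14220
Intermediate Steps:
S = 92 (S = (2/3)*138 = 92)
t = 4
K = -2 (K = 2 - 1*4 = 2 - 4 = -2)
s = -2 (s = -2*1 = -2)
-158*(S + s) = -158*(92 - 2) = -158*90 = -14220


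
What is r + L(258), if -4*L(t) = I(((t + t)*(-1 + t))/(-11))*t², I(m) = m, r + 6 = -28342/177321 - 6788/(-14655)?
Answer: 1911555769780261316/9528343935 ≈ 2.0062e+8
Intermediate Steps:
r = -4934510864/866213085 (r = -6 + (-28342/177321 - 6788/(-14655)) = -6 + (-28342*1/177321 - 6788*(-1/14655)) = -6 + (-28342/177321 + 6788/14655) = -6 + 262767646/866213085 = -4934510864/866213085 ≈ -5.6966)
L(t) = t³*(-1 + t)/22 (L(t) = -((t + t)*(-1 + t))/(-11)*t²/4 = -((2*t)*(-1 + t))*(-1/11)*t²/4 = -(2*t*(-1 + t))*(-1/11)*t²/4 = -(-2*t*(-1 + t)/11)*t²/4 = -(-1)*t³*(-1 + t)/22 = t³*(-1 + t)/22)
r + L(258) = -4934510864/866213085 + (1/22)*258³*(-1 + 258) = -4934510864/866213085 + (1/22)*17173512*257 = -4934510864/866213085 + 2206796292/11 = 1911555769780261316/9528343935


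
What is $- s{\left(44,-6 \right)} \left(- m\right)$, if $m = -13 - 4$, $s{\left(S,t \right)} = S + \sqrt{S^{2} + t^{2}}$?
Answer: $-748 - 34 \sqrt{493} \approx -1502.9$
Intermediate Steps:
$m = -17$ ($m = -13 - 4 = -17$)
$- s{\left(44,-6 \right)} \left(- m\right) = - (44 + \sqrt{44^{2} + \left(-6\right)^{2}}) \left(\left(-1\right) \left(-17\right)\right) = - (44 + \sqrt{1936 + 36}) 17 = - (44 + \sqrt{1972}) 17 = - (44 + 2 \sqrt{493}) 17 = \left(-44 - 2 \sqrt{493}\right) 17 = -748 - 34 \sqrt{493}$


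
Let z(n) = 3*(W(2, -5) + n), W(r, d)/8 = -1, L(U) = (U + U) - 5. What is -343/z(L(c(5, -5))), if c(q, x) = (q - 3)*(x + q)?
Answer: 343/39 ≈ 8.7949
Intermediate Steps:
c(q, x) = (-3 + q)*(q + x)
L(U) = -5 + 2*U (L(U) = 2*U - 5 = -5 + 2*U)
W(r, d) = -8 (W(r, d) = 8*(-1) = -8)
z(n) = -24 + 3*n (z(n) = 3*(-8 + n) = -24 + 3*n)
-343/z(L(c(5, -5))) = -343/(-24 + 3*(-5 + 2*(5² - 3*5 - 3*(-5) + 5*(-5)))) = -343/(-24 + 3*(-5 + 2*(25 - 15 + 15 - 25))) = -343/(-24 + 3*(-5 + 2*0)) = -343/(-24 + 3*(-5 + 0)) = -343/(-24 + 3*(-5)) = -343/(-24 - 15) = -343/(-39) = -1/39*(-343) = 343/39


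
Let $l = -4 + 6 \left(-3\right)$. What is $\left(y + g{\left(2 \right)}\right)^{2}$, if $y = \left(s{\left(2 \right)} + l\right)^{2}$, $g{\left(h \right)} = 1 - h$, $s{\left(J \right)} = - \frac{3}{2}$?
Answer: $\frac{4862025}{16} \approx 3.0388 \cdot 10^{5}$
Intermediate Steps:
$l = -22$ ($l = -4 - 18 = -22$)
$s{\left(J \right)} = - \frac{3}{2}$ ($s{\left(J \right)} = \left(-3\right) \frac{1}{2} = - \frac{3}{2}$)
$y = \frac{2209}{4}$ ($y = \left(- \frac{3}{2} - 22\right)^{2} = \left(- \frac{47}{2}\right)^{2} = \frac{2209}{4} \approx 552.25$)
$\left(y + g{\left(2 \right)}\right)^{2} = \left(\frac{2209}{4} + \left(1 - 2\right)\right)^{2} = \left(\frac{2209}{4} - 1\right)^{2} = \left(\frac{2205}{4}\right)^{2} = \frac{4862025}{16}$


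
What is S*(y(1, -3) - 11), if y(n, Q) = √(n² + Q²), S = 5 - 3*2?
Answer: 11 - √10 ≈ 7.8377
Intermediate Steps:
S = -1 (S = 5 - 6 = -1)
y(n, Q) = √(Q² + n²)
S*(y(1, -3) - 11) = -(√((-3)² + 1²) - 11) = -(√(9 + 1) - 11) = -(√10 - 11) = -(-11 + √10) = 11 - √10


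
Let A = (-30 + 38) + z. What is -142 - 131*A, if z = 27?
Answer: -4727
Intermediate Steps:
A = 35 (A = (-30 + 38) + 27 = 8 + 27 = 35)
-142 - 131*A = -142 - 131*35 = -142 - 4585 = -4727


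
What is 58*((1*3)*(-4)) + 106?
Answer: -590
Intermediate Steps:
58*((1*3)*(-4)) + 106 = 58*(3*(-4)) + 106 = 58*(-12) + 106 = -696 + 106 = -590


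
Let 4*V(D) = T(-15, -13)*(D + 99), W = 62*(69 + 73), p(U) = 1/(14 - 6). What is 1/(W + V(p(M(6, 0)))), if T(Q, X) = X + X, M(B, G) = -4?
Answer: 16/130555 ≈ 0.00012255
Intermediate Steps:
p(U) = ⅛ (p(U) = 1/8 = ⅛)
W = 8804 (W = 62*142 = 8804)
T(Q, X) = 2*X
V(D) = -1287/2 - 13*D/2 (V(D) = ((2*(-13))*(D + 99))/4 = (-26*(99 + D))/4 = (-2574 - 26*D)/4 = -1287/2 - 13*D/2)
1/(W + V(p(M(6, 0)))) = 1/(8804 + (-1287/2 - 13/2*⅛)) = 1/(8804 + (-1287/2 - 13/16)) = 1/(8804 - 10309/16) = 1/(130555/16) = 16/130555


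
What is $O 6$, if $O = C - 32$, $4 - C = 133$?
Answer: $-966$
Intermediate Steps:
$C = -129$ ($C = 4 - 133 = -129$)
$O = -161$ ($O = -129 - 32 = -161$)
$O 6 = \left(-161\right) 6 = -966$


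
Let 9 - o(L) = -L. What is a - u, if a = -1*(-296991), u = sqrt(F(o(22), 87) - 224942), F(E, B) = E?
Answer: 296991 - I*sqrt(224911) ≈ 2.9699e+5 - 474.25*I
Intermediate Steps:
o(L) = 9 + L (o(L) = 9 - (-1)*L = 9 + L)
u = I*sqrt(224911) (u = sqrt((9 + 22) - 224942) = sqrt(31 - 224942) = sqrt(-224911) = I*sqrt(224911) ≈ 474.25*I)
a = 296991
a - u = 296991 - I*sqrt(224911)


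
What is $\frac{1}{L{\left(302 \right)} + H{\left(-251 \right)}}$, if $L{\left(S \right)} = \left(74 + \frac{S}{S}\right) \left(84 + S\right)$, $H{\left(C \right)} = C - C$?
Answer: $\frac{1}{28950} \approx 3.4542 \cdot 10^{-5}$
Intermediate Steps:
$H{\left(C \right)} = 0$
$L{\left(S \right)} = 6300 + 75 S$ ($L{\left(S \right)} = \left(74 + 1\right) \left(84 + S\right) = 75 \left(84 + S\right) = 6300 + 75 S$)
$\frac{1}{L{\left(302 \right)} + H{\left(-251 \right)}} = \frac{1}{\left(6300 + 75 \cdot 302\right) + 0} = \frac{1}{\left(6300 + 22650\right) + 0} = \frac{1}{28950 + 0} = \frac{1}{28950}$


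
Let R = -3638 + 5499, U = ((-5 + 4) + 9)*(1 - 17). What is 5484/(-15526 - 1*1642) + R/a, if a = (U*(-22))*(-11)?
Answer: -12613877/33237248 ≈ -0.37951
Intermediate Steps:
U = -128 (U = (-1 + 9)*(-16) = 8*(-16) = -128)
R = 1861
a = -30976 (a = -128*(-22)*(-11) = 2816*(-11) = -30976)
5484/(-15526 - 1*1642) + R/a = 5484/(-15526 - 1*1642) + 1861/(-30976) = 5484/(-15526 - 1642) + 1861*(-1/30976) = 5484/(-17168) - 1861/30976 = 5484*(-1/17168) - 1861/30976 = -1371/4292 - 1861/30976 = -12613877/33237248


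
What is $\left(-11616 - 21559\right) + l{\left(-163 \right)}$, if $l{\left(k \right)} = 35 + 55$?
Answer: $-33085$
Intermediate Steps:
$l{\left(k \right)} = 90$
$\left(-11616 - 21559\right) + l{\left(-163 \right)} = \left(-11616 - 21559\right) + 90 = -33175 + 90 = -33085$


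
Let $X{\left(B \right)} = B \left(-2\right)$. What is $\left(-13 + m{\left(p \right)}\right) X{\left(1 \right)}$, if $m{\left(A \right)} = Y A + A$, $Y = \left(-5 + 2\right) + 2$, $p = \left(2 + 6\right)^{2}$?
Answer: $26$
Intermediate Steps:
$X{\left(B \right)} = - 2 B$
$p = 64$ ($p = 8^{2} = 64$)
$Y = -1$ ($Y = -3 + 2 = -1$)
$m{\left(A \right)} = 0$ ($m{\left(A \right)} = - A + A = 0$)
$\left(-13 + m{\left(p \right)}\right) X{\left(1 \right)} = \left(-13 + 0\right) \left(\left(-2\right) 1\right) = \left(-13\right) \left(-2\right) = 26$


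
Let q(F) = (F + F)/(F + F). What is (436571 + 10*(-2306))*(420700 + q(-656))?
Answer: 173964491211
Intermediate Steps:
q(F) = 1 (q(F) = (2*F)/((2*F)) = (2*F)*(1/(2*F)) = 1)
(436571 + 10*(-2306))*(420700 + q(-656)) = (436571 + 10*(-2306))*(420700 + 1) = (436571 - 23060)*420701 = 413511*420701 = 173964491211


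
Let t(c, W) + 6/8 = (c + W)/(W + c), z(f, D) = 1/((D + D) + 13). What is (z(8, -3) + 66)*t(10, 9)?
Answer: 463/28 ≈ 16.536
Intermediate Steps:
z(f, D) = 1/(13 + 2*D) (z(f, D) = 1/(2*D + 13) = 1/(13 + 2*D))
t(c, W) = ¼ (t(c, W) = -¾ + (c + W)/(W + c) = -¾ + (W + c)/(W + c) = -¾ + 1 = ¼)
(z(8, -3) + 66)*t(10, 9) = (1/(13 + 2*(-3)) + 66)*(¼) = (1/(13 - 6) + 66)*(¼) = (1/7 + 66)*(¼) = (⅐ + 66)*(¼) = (463/7)*(¼) = 463/28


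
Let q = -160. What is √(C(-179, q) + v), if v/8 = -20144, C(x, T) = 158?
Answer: I*√160994 ≈ 401.24*I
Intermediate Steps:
v = -161152 (v = 8*(-20144) = -161152)
√(C(-179, q) + v) = √(158 - 161152) = √(-160994) = I*√160994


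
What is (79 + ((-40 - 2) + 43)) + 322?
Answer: 402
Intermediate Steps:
(79 + ((-40 - 2) + 43)) + 322 = (79 + (-42 + 43)) + 322 = (79 + 1) + 322 = 80 + 322 = 402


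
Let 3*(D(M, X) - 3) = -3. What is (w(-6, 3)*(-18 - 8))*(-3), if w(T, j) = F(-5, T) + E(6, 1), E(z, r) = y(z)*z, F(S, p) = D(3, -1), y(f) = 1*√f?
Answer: 156 + 468*√6 ≈ 1302.4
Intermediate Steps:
y(f) = √f
D(M, X) = 2 (D(M, X) = 3 + (⅓)*(-3) = 3 - 1 = 2)
F(S, p) = 2
E(z, r) = z^(3/2) (E(z, r) = √z*z = z^(3/2))
w(T, j) = 2 + 6*√6 (w(T, j) = 2 + 6^(3/2) = 2 + 6*√6)
(w(-6, 3)*(-18 - 8))*(-3) = ((2 + 6*√6)*(-18 - 8))*(-3) = ((2 + 6*√6)*(-26))*(-3) = (-52 - 156*√6)*(-3) = 156 + 468*√6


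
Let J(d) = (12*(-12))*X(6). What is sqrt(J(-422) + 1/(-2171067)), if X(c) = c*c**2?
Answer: I*sqrt(146609696794852923)/2171067 ≈ 176.36*I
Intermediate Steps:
X(c) = c**3
J(d) = -31104 (J(d) = (12*(-12))*6**3 = -144*216 = -31104)
sqrt(J(-422) + 1/(-2171067)) = sqrt(-31104 + 1/(-2171067)) = sqrt(-31104 - 1/2171067) = sqrt(-67528867969/2171067) = I*sqrt(146609696794852923)/2171067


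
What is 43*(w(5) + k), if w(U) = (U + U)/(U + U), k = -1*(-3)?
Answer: 172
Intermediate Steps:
k = 3
w(U) = 1 (w(U) = (2*U)/((2*U)) = (2*U)*(1/(2*U)) = 1)
43*(w(5) + k) = 43*(1 + 3) = 43*4 = 172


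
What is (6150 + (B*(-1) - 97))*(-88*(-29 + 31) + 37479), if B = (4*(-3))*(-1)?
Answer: 225347423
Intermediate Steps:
B = 12 (B = -12*(-1) = 12)
(6150 + (B*(-1) - 97))*(-88*(-29 + 31) + 37479) = (6150 + (12*(-1) - 97))*(-88*(-29 + 31) + 37479) = (6150 + (-12 - 97))*(-88*2 + 37479) = (6150 - 109)*(-176 + 37479) = 6041*37303 = 225347423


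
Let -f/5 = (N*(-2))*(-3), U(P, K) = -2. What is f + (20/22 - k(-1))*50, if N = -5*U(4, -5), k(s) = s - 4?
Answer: -50/11 ≈ -4.5455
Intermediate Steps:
k(s) = -4 + s
N = 10 (N = -5*(-2) = 10)
f = -300 (f = -5*10*(-2)*(-3) = -(-100)*(-3) = -5*60 = -300)
f + (20/22 - k(-1))*50 = -300 + (20/22 - (-4 - 1))*50 = -300 + (20*(1/22) - 1*(-5))*50 = -300 + (10/11 + 5)*50 = -300 + (65/11)*50 = -300 + 3250/11 = -50/11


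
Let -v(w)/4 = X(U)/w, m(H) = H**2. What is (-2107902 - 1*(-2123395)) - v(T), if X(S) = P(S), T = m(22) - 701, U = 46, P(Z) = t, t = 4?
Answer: 3361965/217 ≈ 15493.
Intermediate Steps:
P(Z) = 4
T = -217 (T = 22**2 - 701 = 484 - 701 = -217)
X(S) = 4
v(w) = -16/w
(-2107902 - 1*(-2123395)) - v(T) = (-2107902 - 1*(-2123395)) - (-16)/(-217) = (-2107902 + 2123395) - (-16)*(-1)/217 = 15493 - 1*16/217 = 15493 - 16/217 = 3361965/217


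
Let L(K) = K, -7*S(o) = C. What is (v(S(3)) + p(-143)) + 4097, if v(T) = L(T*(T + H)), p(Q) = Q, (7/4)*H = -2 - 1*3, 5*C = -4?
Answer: 4843266/1225 ≈ 3953.7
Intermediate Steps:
C = -4/5 (C = (1/5)*(-4) = -4/5 ≈ -0.80000)
H = -20/7 (H = 4*(-2 - 1*3)/7 = 4*(-2 - 3)/7 = (4/7)*(-5) = -20/7 ≈ -2.8571)
S(o) = 4/35 (S(o) = -1/7*(-4/5) = 4/35)
v(T) = T*(-20/7 + T) (v(T) = T*(T - 20/7) = T*(-20/7 + T))
(v(S(3)) + p(-143)) + 4097 = ((1/7)*(4/35)*(-20 + 7*(4/35)) - 143) + 4097 = ((1/7)*(4/35)*(-20 + 4/5) - 143) + 4097 = ((1/7)*(4/35)*(-96/5) - 143) + 4097 = (-384/1225 - 143) + 4097 = -175559/1225 + 4097 = 4843266/1225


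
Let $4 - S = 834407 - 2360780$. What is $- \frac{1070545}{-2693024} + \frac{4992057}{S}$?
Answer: $\frac{15077784575833}{4110569894048} \approx 3.6681$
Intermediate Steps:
$S = 1526377$ ($S = 4 - \left(834407 - 2360780\right) = 4 - -1526373 = 4 + 1526373 = 1526377$)
$- \frac{1070545}{-2693024} + \frac{4992057}{S} = - \frac{1070545}{-2693024} + \frac{4992057}{1526377} = \left(-1070545\right) \left(- \frac{1}{2693024}\right) + 4992057 \cdot \frac{1}{1526377} = \frac{1070545}{2693024} + \frac{4992057}{1526377} = \frac{15077784575833}{4110569894048}$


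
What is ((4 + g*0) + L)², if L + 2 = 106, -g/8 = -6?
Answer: 11664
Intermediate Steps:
g = 48 (g = -8*(-6) = 48)
L = 104 (L = -2 + 106 = 104)
((4 + g*0) + L)² = ((4 + 48*0) + 104)² = ((4 + 0) + 104)² = (4 + 104)² = 108² = 11664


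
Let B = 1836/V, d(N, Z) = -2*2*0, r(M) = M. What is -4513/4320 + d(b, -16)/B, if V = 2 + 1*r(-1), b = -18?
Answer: -4513/4320 ≈ -1.0447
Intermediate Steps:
d(N, Z) = 0 (d(N, Z) = -4*0 = 0)
V = 1 (V = 2 + 1*(-1) = 2 - 1 = 1)
B = 1836 (B = 1836/1 = 1836*1 = 1836)
-4513/4320 + d(b, -16)/B = -4513/4320 + 0/1836 = -4513*1/4320 + 0*(1/1836) = -4513/4320 + 0 = -4513/4320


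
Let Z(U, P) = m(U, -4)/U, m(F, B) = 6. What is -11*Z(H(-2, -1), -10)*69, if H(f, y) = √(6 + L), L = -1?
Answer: -4554*√5/5 ≈ -2036.6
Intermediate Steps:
H(f, y) = √5 (H(f, y) = √(6 - 1) = √5)
Z(U, P) = 6/U
-11*Z(H(-2, -1), -10)*69 = -66/(√5)*69 = -66*√5/5*69 = -4554*√5/5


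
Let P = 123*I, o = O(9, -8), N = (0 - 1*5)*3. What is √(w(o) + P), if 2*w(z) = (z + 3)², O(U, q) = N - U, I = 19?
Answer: √10230/2 ≈ 50.572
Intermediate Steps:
N = -15 (N = (0 - 5)*3 = -5*3 = -15)
O(U, q) = -15 - U
o = -24 (o = -15 - 1*9 = -15 - 9 = -24)
w(z) = (3 + z)²/2 (w(z) = (z + 3)²/2 = (3 + z)²/2)
P = 2337 (P = 123*19 = 2337)
√(w(o) + P) = √((3 - 24)²/2 + 2337) = √((½)*(-21)² + 2337) = √((½)*441 + 2337) = √(441/2 + 2337) = √(5115/2) = √10230/2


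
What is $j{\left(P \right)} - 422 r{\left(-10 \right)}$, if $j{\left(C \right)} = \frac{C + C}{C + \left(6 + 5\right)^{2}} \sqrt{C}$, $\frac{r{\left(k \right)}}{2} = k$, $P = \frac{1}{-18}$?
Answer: $8440 - \frac{i \sqrt{2}}{6531} \approx 8440.0 - 0.00021654 i$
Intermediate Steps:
$P = - \frac{1}{18} \approx -0.055556$
$r{\left(k \right)} = 2 k$
$j{\left(C \right)} = \frac{2 C^{\frac{3}{2}}}{121 + C}$ ($j{\left(C \right)} = \frac{2 C}{C + 11^{2}} \sqrt{C} = \frac{2 C}{C + 121} \sqrt{C} = \frac{2 C}{121 + C} \sqrt{C} = \frac{2 C^{\frac{3}{2}}}{121 + C}$)
$j{\left(P \right)} - 422 r{\left(-10 \right)} = \frac{2 \left(- \frac{1}{18}\right)^{\frac{3}{2}}}{121 - \frac{1}{18}} - 422 \cdot 2 \left(-10\right) = \frac{2 \left(- \frac{i \sqrt{2}}{108}\right)}{\frac{2177}{18}} - -8440 = 2 \left(- \frac{i \sqrt{2}}{108}\right) \frac{18}{2177} + 8440 = - \frac{i \sqrt{2}}{6531} + 8440 = 8440 - \frac{i \sqrt{2}}{6531}$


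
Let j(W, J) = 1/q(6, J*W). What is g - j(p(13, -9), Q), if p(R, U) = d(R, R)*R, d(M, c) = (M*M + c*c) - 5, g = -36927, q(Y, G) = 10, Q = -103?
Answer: -369271/10 ≈ -36927.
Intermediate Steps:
d(M, c) = -5 + M² + c² (d(M, c) = (M² + c²) - 5 = -5 + M² + c²)
p(R, U) = R*(-5 + 2*R²) (p(R, U) = (-5 + R² + R²)*R = (-5 + 2*R²)*R = R*(-5 + 2*R²))
j(W, J) = ⅒ (j(W, J) = 1/10 = ⅒)
g - j(p(13, -9), Q) = -36927 - 1*⅒ = -36927 - ⅒ = -369271/10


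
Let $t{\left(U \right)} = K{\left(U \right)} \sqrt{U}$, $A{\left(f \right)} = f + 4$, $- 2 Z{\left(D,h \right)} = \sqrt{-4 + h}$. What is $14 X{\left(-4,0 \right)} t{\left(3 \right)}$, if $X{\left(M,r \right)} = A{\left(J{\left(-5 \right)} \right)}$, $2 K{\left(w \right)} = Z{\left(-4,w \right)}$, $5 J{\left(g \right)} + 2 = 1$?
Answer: $- \frac{133 i \sqrt{3}}{10} \approx - 23.036 i$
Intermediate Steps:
$J{\left(g \right)} = - \frac{1}{5}$ ($J{\left(g \right)} = - \frac{2}{5} + \frac{1}{5} \cdot 1 = - \frac{2}{5} + \frac{1}{5} = - \frac{1}{5}$)
$Z{\left(D,h \right)} = - \frac{\sqrt{-4 + h}}{2}$
$A{\left(f \right)} = 4 + f$
$K{\left(w \right)} = - \frac{\sqrt{-4 + w}}{4}$ ($K{\left(w \right)} = \frac{\left(- \frac{1}{2}\right) \sqrt{-4 + w}}{2} = - \frac{\sqrt{-4 + w}}{4}$)
$X{\left(M,r \right)} = \frac{19}{5}$ ($X{\left(M,r \right)} = 4 - \frac{1}{5} = \frac{19}{5}$)
$t{\left(U \right)} = - \frac{\sqrt{U} \sqrt{-4 + U}}{4}$ ($t{\left(U \right)} = - \frac{\sqrt{-4 + U}}{4} \sqrt{U} = - \frac{\sqrt{U} \sqrt{-4 + U}}{4}$)
$14 X{\left(-4,0 \right)} t{\left(3 \right)} = 14 \cdot \frac{19}{5} \left(- \frac{\sqrt{3} \sqrt{-4 + 3}}{4}\right) = \frac{266 \left(- \frac{\sqrt{3} \sqrt{-1}}{4}\right)}{5} = \frac{266 \left(- \frac{\sqrt{3} i}{4}\right)}{5} = \frac{266 \left(- \frac{i \sqrt{3}}{4}\right)}{5} = - \frac{133 i \sqrt{3}}{10}$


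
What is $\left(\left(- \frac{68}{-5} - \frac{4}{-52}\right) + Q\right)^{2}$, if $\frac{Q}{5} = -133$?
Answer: $\frac{1792336896}{4225} \approx 4.2422 \cdot 10^{5}$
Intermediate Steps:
$Q = -665$ ($Q = 5 \left(-133\right) = -665$)
$\left(\left(- \frac{68}{-5} - \frac{4}{-52}\right) + Q\right)^{2} = \left(\left(- \frac{68}{-5} - \frac{4}{-52}\right) - 665\right)^{2} = \left(\left(\left(-68\right) \left(- \frac{1}{5}\right) - - \frac{1}{13}\right) - 665\right)^{2} = \left(\left(\frac{68}{5} + \frac{1}{13}\right) - 665\right)^{2} = \left(\frac{889}{65} - 665\right)^{2} = \left(- \frac{42336}{65}\right)^{2} = \frac{1792336896}{4225}$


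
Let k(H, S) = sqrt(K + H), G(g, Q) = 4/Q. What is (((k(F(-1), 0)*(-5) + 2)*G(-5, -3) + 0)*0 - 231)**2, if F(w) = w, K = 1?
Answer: 53361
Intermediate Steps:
k(H, S) = sqrt(1 + H)
(((k(F(-1), 0)*(-5) + 2)*G(-5, -3) + 0)*0 - 231)**2 = (((sqrt(1 - 1)*(-5) + 2)*(4/(-3)) + 0)*0 - 231)**2 = (((sqrt(0)*(-5) + 2)*(4*(-1/3)) + 0)*0 - 231)**2 = (((0*(-5) + 2)*(-4/3) + 0)*0 - 231)**2 = (((0 + 2)*(-4/3) + 0)*0 - 231)**2 = ((2*(-4/3) + 0)*0 - 231)**2 = ((-8/3 + 0)*0 - 231)**2 = (-8/3*0 - 231)**2 = (0 - 231)**2 = (-231)**2 = 53361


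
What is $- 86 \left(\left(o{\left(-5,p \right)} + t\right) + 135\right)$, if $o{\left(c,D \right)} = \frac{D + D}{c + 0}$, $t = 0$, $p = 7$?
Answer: $- \frac{56846}{5} \approx -11369.0$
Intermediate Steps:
$o{\left(c,D \right)} = \frac{2 D}{c}$
$- 86 \left(\left(o{\left(-5,p \right)} + t\right) + 135\right) = - 86 \left(\left(2 \cdot 7 \frac{1}{-5} + 0\right) + 135\right) = - 86 \left(\left(2 \cdot 7 \left(- \frac{1}{5}\right) + 0\right) + 135\right) = - 86 \left(\left(- \frac{14}{5} + 0\right) + 135\right) = - 86 \left(- \frac{14}{5} + 135\right) = \left(-86\right) \frac{661}{5} = - \frac{56846}{5}$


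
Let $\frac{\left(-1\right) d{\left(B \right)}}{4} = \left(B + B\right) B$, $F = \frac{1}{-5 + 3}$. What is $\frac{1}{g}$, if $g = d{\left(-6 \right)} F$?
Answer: $\frac{1}{144} \approx 0.0069444$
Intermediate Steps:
$F = - \frac{1}{2}$ ($F = \frac{1}{-2} = - \frac{1}{2} \approx -0.5$)
$d{\left(B \right)} = - 8 B^{2}$ ($d{\left(B \right)} = - 4 \left(B + B\right) B = - 4 \cdot 2 B B = - 4 \cdot 2 B^{2} = - 8 B^{2}$)
$g = 144$ ($g = - 8 \left(-6\right)^{2} \left(- \frac{1}{2}\right) = \left(-8\right) 36 \left(- \frac{1}{2}\right) = \left(-288\right) \left(- \frac{1}{2}\right) = 144$)
$\frac{1}{g} = \frac{1}{144}$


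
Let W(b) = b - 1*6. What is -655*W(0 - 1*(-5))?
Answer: 655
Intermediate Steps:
W(b) = -6 + b (W(b) = b - 6 = -6 + b)
-655*W(0 - 1*(-5)) = -655*(-6 + (0 - 1*(-5))) = -655*(-6 + (0 + 5)) = -655*(-6 + 5) = -655*(-1) = 655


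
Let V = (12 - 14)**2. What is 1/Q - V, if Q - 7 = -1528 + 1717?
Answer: -783/196 ≈ -3.9949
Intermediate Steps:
Q = 196 (Q = 7 + (-1528 + 1717) = 7 + 189 = 196)
V = 4 (V = (-2)**2 = 4)
1/Q - V = 1/196 - 1*4 = 1/196 - 4 = -783/196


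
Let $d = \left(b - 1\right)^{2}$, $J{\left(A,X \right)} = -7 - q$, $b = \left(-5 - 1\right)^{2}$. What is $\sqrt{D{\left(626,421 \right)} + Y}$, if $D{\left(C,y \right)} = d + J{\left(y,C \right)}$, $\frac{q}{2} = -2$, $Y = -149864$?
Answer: $i \sqrt{148642} \approx 385.54 i$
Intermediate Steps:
$q = -4$ ($q = 2 \left(-2\right) = -4$)
$b = 36$ ($b = \left(-6\right)^{2} = 36$)
$J{\left(A,X \right)} = -3$ ($J{\left(A,X \right)} = -7 - -4 = -7 + 4 = -3$)
$d = 1225$ ($d = \left(36 - 1\right)^{2} = 35^{2} = 1225$)
$D{\left(C,y \right)} = 1222$ ($D{\left(C,y \right)} = 1225 - 3 = 1222$)
$\sqrt{D{\left(626,421 \right)} + Y} = \sqrt{1222 - 149864} = \sqrt{-148642} = i \sqrt{148642}$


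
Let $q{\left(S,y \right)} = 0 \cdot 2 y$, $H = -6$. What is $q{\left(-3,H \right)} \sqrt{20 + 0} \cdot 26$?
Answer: $0$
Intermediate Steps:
$q{\left(S,y \right)} = 0$
$q{\left(-3,H \right)} \sqrt{20 + 0} \cdot 26 = 0 \sqrt{20 + 0} \cdot 26 = 0 \sqrt{20} \cdot 26 = 0 \cdot 2 \sqrt{5} \cdot 26 = 0 \cdot 26 = 0$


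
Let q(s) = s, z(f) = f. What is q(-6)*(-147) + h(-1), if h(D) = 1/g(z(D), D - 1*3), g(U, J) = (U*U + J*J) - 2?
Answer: 13231/15 ≈ 882.07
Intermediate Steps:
g(U, J) = -2 + J² + U² (g(U, J) = (U² + J²) - 2 = (J² + U²) - 2 = -2 + J² + U²)
h(D) = 1/(-2 + D² + (-3 + D)²) (h(D) = 1/(-2 + (D - 1*3)² + D²) = 1/(-2 + (D - 3)² + D²) = 1/(-2 + (-3 + D)² + D²) = 1/(-2 + D² + (-3 + D)²))
q(-6)*(-147) + h(-1) = -6*(-147) + 1/(-2 + (-1)² + (-3 - 1)²) = 882 + 1/(-2 + 1 + (-4)²) = 882 + 1/(-2 + 1 + 16) = 882 + 1/15 = 13231/15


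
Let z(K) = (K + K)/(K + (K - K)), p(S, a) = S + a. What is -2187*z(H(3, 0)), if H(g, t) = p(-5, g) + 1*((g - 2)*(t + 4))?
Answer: -4374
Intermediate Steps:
H(g, t) = -5 + g + (-2 + g)*(4 + t) (H(g, t) = (-5 + g) + 1*((g - 2)*(t + 4)) = (-5 + g) + 1*((-2 + g)*(4 + t)) = (-5 + g) + (-2 + g)*(4 + t) = -5 + g + (-2 + g)*(4 + t))
z(K) = 2 (z(K) = (2*K)/(K + 0) = (2*K)/K = 2)
-2187*z(H(3, 0)) = -2187*2 = -4374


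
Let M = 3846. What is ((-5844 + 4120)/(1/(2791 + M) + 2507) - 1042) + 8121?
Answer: 29443938913/4159740 ≈ 7078.3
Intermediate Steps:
((-5844 + 4120)/(1/(2791 + M) + 2507) - 1042) + 8121 = ((-5844 + 4120)/(1/(2791 + 3846) + 2507) - 1042) + 8121 = (-1724/(1/6637 + 2507) - 1042) + 8121 = (-1724/16638960/6637 - 1042) + 8121 = (-1724*6637/16638960 - 1042) + 8121 = (-2860547/4159740 - 1042) + 8121 = -4337309627/4159740 + 8121 = 29443938913/4159740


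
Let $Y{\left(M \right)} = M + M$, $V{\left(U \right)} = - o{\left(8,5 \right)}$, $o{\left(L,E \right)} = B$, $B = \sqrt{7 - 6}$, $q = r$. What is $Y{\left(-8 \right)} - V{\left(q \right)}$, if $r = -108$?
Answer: $-15$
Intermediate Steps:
$q = -108$
$B = 1$ ($B = \sqrt{1} = 1$)
$o{\left(L,E \right)} = 1$
$V{\left(U \right)} = -1$ ($V{\left(U \right)} = \left(-1\right) 1 = -1$)
$Y{\left(M \right)} = 2 M$
$Y{\left(-8 \right)} - V{\left(q \right)} = 2 \left(-8\right) - -1 = -16 + 1 = -15$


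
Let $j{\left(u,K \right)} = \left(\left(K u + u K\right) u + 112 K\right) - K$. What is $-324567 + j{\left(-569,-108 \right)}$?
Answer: $-70268931$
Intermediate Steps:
$j{\left(u,K \right)} = 111 K + 2 K u^{2}$ ($j{\left(u,K \right)} = \left(\left(K u + K u\right) u + 112 K\right) - K = \left(2 K u u + 112 K\right) - K = \left(2 K u^{2} + 112 K\right) - K = \left(112 K + 2 K u^{2}\right) - K = 111 K + 2 K u^{2}$)
$-324567 + j{\left(-569,-108 \right)} = -324567 - 108 \left(111 + 2 \left(-569\right)^{2}\right) = -324567 - 108 \left(111 + 2 \cdot 323761\right) = -324567 - 108 \left(111 + 647522\right) = -324567 - 69944364 = -70268931$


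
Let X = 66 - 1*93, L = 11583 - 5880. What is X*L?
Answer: -153981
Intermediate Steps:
L = 5703
X = -27 (X = 66 - 93 = -27)
X*L = -27*5703 = -153981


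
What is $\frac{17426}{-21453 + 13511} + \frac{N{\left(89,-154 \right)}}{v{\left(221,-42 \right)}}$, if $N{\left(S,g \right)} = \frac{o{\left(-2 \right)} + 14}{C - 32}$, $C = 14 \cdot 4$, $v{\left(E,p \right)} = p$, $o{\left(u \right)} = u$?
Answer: $- \frac{735863}{333564} \approx -2.2061$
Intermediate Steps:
$C = 56$
$N{\left(S,g \right)} = \frac{1}{2}$ ($N{\left(S,g \right)} = \frac{-2 + 14}{56 - 32} = \frac{12}{24} = 12 \cdot \frac{1}{24} = \frac{1}{2}$)
$\frac{17426}{-21453 + 13511} + \frac{N{\left(89,-154 \right)}}{v{\left(221,-42 \right)}} = \frac{17426}{-21453 + 13511} + \frac{1}{2 \left(-42\right)} = \frac{17426}{-7942} + \frac{1}{2} \left(- \frac{1}{42}\right) = 17426 \left(- \frac{1}{7942}\right) - \frac{1}{84} = - \frac{8713}{3971} - \frac{1}{84} = - \frac{735863}{333564}$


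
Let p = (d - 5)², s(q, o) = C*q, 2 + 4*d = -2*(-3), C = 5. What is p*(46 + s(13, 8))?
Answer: 1776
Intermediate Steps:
d = 1 (d = -½ + (-2*(-3))/4 = -½ + (¼)*6 = -½ + 3/2 = 1)
s(q, o) = 5*q
p = 16 (p = (1 - 5)² = (-4)² = 16)
p*(46 + s(13, 8)) = 16*(46 + 5*13) = 16*(46 + 65) = 16*111 = 1776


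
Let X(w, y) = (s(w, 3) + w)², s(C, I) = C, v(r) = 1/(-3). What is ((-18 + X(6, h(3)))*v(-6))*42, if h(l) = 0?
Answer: -1764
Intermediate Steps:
v(r) = -⅓
X(w, y) = 4*w² (X(w, y) = (w + w)² = (2*w)² = 4*w²)
((-18 + X(6, h(3)))*v(-6))*42 = ((-18 + 4*6²)*(-⅓))*42 = ((-18 + 4*36)*(-⅓))*42 = ((-18 + 144)*(-⅓))*42 = (126*(-⅓))*42 = -42*42 = -1764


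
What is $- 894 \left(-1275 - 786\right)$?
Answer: $1842534$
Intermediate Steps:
$- 894 \left(-1275 - 786\right) = \left(-894\right) \left(-2061\right) = 1842534$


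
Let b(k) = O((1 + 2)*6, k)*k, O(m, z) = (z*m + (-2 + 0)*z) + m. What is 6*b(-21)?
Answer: 40068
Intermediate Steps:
O(m, z) = m - 2*z + m*z (O(m, z) = (m*z - 2*z) + m = (-2*z + m*z) + m = m - 2*z + m*z)
b(k) = k*(18 + 16*k) (b(k) = ((1 + 2)*6 - 2*k + ((1 + 2)*6)*k)*k = (3*6 - 2*k + (3*6)*k)*k = (18 - 2*k + 18*k)*k = (18 + 16*k)*k = k*(18 + 16*k))
6*b(-21) = 6*(2*(-21)*(9 + 8*(-21))) = 6*(2*(-21)*(9 - 168)) = 6*(2*(-21)*(-159)) = 6*6678 = 40068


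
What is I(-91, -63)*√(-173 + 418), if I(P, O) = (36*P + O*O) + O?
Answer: 4410*√5 ≈ 9861.1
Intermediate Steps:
I(P, O) = O + O² + 36*P (I(P, O) = (36*P + O²) + O = (O² + 36*P) + O = O + O² + 36*P)
I(-91, -63)*√(-173 + 418) = (-63 + (-63)² + 36*(-91))*√(-173 + 418) = (-63 + 3969 - 3276)*√245 = 630*(7*√5) = 4410*√5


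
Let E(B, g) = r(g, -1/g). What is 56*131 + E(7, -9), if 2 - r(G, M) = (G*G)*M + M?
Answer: 65960/9 ≈ 7328.9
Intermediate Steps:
r(G, M) = 2 - M - M*G² (r(G, M) = 2 - ((G*G)*M + M) = 2 - (G²*M + M) = 2 - (M*G² + M) = 2 - (M + M*G²) = 2 + (-M - M*G²) = 2 - M - M*G²)
E(B, g) = 2 + g + 1/g (E(B, g) = 2 - (-1)/g - (-1/g)*g² = 2 + 1/g + g = 2 + g + 1/g)
56*131 + E(7, -9) = 56*131 + (2 - 9 + 1/(-9)) = 7336 + (2 - 9 - ⅑) = 7336 - 64/9 = 65960/9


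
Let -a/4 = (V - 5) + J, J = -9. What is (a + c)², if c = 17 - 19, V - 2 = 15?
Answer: 196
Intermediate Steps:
V = 17 (V = 2 + 15 = 17)
c = -2
a = -12 (a = -4*((17 - 5) - 9) = -4*(12 - 9) = -4*3 = -12)
(a + c)² = (-12 - 2)² = (-14)² = 196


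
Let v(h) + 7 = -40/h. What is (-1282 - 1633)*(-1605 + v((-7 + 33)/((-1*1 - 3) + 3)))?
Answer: 61028440/13 ≈ 4.6945e+6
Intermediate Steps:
v(h) = -7 - 40/h
(-1282 - 1633)*(-1605 + v((-7 + 33)/((-1*1 - 3) + 3))) = (-1282 - 1633)*(-1605 + (-7 - 40*((-1*1 - 3) + 3)/(-7 + 33))) = -2915*(-1605 + (-7 - 40/(26/((-1 - 3) + 3)))) = -2915*(-1605 + (-7 - 40/(26/(-4 + 3)))) = -2915*(-1605 + (-7 - 40/(26/(-1)))) = -2915*(-1605 + (-7 - 40/(26*(-1)))) = -2915*(-1605 + (-7 - 40/(-26))) = -2915*(-1605 + (-7 - 40*(-1/26))) = -2915*(-1605 + (-7 + 20/13)) = -2915*(-1605 - 71/13) = -2915*(-20936/13) = 61028440/13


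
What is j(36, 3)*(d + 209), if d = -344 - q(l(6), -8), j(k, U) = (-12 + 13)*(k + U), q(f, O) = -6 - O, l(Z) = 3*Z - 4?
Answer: -5343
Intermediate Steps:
l(Z) = -4 + 3*Z
j(k, U) = U + k (j(k, U) = 1*(U + k) = U + k)
d = -346 (d = -344 - (-6 - 1*(-8)) = -344 - (-6 + 8) = -344 - 1*2 = -344 - 2 = -346)
j(36, 3)*(d + 209) = (3 + 36)*(-346 + 209) = 39*(-137) = -5343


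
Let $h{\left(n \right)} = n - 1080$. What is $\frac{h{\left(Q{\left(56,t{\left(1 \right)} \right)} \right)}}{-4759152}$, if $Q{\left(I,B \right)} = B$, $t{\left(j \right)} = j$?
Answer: $\frac{1079}{4759152} \approx 0.00022672$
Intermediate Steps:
$h{\left(n \right)} = -1080 + n$
$\frac{h{\left(Q{\left(56,t{\left(1 \right)} \right)} \right)}}{-4759152} = \frac{-1080 + 1}{-4759152} = \left(-1079\right) \left(- \frac{1}{4759152}\right) = \frac{1079}{4759152}$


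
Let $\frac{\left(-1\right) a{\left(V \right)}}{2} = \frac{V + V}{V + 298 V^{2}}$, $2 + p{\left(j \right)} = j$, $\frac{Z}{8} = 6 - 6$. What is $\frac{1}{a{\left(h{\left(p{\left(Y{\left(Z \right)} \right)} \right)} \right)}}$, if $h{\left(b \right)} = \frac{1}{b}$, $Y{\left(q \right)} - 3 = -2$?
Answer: $\frac{297}{4} \approx 74.25$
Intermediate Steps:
$Z = 0$ ($Z = 8 \left(6 - 6\right) = 8 \cdot 0 = 0$)
$Y{\left(q \right)} = 1$ ($Y{\left(q \right)} = 3 - 2 = 1$)
$p{\left(j \right)} = -2 + j$
$a{\left(V \right)} = - \frac{4 V}{V + 298 V^{2}}$ ($a{\left(V \right)} = - 2 \frac{V + V}{V + 298 V^{2}} = - 2 \frac{2 V}{V + 298 V^{2}} = - \frac{4 V}{V + 298 V^{2}}$)
$\frac{1}{a{\left(h{\left(p{\left(Y{\left(Z \right)} \right)} \right)} \right)}} = \frac{1}{\left(-4\right) \frac{1}{1 + \frac{298}{-2 + 1}}} = \frac{1}{\left(-4\right) \frac{1}{1 + \frac{298}{-1}}} = \frac{1}{\left(-4\right) \frac{1}{1 + 298 \left(-1\right)}} = \frac{1}{\left(-4\right) \frac{1}{1 - 298}} = \frac{1}{\left(-4\right) \frac{1}{-297}} = \frac{1}{\left(-4\right) \left(- \frac{1}{297}\right)} = \frac{1}{\frac{4}{297}} = \frac{297}{4}$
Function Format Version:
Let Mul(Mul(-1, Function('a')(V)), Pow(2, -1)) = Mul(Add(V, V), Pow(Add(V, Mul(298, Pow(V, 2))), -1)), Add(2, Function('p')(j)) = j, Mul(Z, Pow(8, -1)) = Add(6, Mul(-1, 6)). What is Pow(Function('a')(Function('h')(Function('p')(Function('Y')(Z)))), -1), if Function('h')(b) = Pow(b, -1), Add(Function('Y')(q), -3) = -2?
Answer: Rational(297, 4) ≈ 74.250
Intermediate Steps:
Z = 0 (Z = Mul(8, Add(6, Mul(-1, 6))) = Mul(8, Add(6, -6)) = Mul(8, 0) = 0)
Function('Y')(q) = 1 (Function('Y')(q) = Add(3, -2) = 1)
Function('p')(j) = Add(-2, j)
Function('a')(V) = Mul(-4, V, Pow(Add(V, Mul(298, Pow(V, 2))), -1)) (Function('a')(V) = Mul(-2, Mul(Add(V, V), Pow(Add(V, Mul(298, Pow(V, 2))), -1))) = Mul(-2, Mul(Mul(2, V), Pow(Add(V, Mul(298, Pow(V, 2))), -1))) = Mul(-2, Mul(2, V, Pow(Add(V, Mul(298, Pow(V, 2))), -1))) = Mul(-4, V, Pow(Add(V, Mul(298, Pow(V, 2))), -1)))
Pow(Function('a')(Function('h')(Function('p')(Function('Y')(Z)))), -1) = Pow(Mul(-4, Pow(Add(1, Mul(298, Pow(Add(-2, 1), -1))), -1)), -1) = Pow(Mul(-4, Pow(Add(1, Mul(298, Pow(-1, -1))), -1)), -1) = Pow(Mul(-4, Pow(Add(1, Mul(298, -1)), -1)), -1) = Pow(Mul(-4, Pow(Add(1, -298), -1)), -1) = Pow(Mul(-4, Pow(-297, -1)), -1) = Pow(Mul(-4, Rational(-1, 297)), -1) = Pow(Rational(4, 297), -1) = Rational(297, 4)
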